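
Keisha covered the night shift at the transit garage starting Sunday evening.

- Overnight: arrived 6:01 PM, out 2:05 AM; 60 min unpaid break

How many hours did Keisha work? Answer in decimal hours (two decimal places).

7.07 hours

Overnight: 6:01 PM → midnight = 5 h 59 min; midnight → 2:05 AM = 2 h 5 min; span 8 h 4 min; less 60 min break → 7 h 4 min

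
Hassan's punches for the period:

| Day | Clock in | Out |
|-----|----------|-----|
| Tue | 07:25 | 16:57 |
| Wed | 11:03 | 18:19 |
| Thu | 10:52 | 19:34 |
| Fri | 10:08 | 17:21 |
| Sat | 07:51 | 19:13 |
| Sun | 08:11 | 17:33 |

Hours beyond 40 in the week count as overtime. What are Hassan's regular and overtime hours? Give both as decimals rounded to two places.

Regular 40.00 hours, overtime 13.45 hours

Tue: 07:25–16:57 = 9 h 32 min
Wed: 11:03–18:19 = 7 h 16 min
Thu: 10:52–19:34 = 8 h 42 min
Fri: 10:08–17:21 = 7 h 13 min
Sat: 07:51–19:13 = 11 h 22 min
Sun: 08:11–17:33 = 9 h 22 min
Total worked: 53 h 27 min = 53.45 h.
Threshold 40 h → overtime 13 h 27 min, regular 40 h 0 min.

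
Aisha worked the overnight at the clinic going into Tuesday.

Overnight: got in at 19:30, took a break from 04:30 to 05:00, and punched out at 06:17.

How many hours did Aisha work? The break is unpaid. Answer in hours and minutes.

Overnight: 19:30 → midnight = 4 h 30 min; midnight → 06:17 = 6 h 17 min; span 10 h 47 min; less 30 min break → 10 h 17 min

10 h 17 min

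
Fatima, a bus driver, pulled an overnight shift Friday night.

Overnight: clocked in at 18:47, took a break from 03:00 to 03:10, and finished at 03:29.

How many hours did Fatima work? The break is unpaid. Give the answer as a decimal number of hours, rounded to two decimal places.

Overnight: 18:47 → midnight = 5 h 13 min; midnight → 03:29 = 3 h 29 min; span 8 h 42 min; less 10 min break → 8 h 32 min

8.53 hours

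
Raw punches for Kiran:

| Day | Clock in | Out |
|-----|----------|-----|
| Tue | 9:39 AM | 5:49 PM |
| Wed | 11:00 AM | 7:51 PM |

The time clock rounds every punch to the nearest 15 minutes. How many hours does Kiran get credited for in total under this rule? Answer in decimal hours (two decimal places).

Tue: in 9:39 AM→9:45 AM, out 5:49 PM→5:45 PM; 8 h 0 min
Wed: in 11:00 AM→11:00 AM, out 7:51 PM→7:45 PM; 8 h 45 min
Total credited: 16 h 45 min.

16.75 hours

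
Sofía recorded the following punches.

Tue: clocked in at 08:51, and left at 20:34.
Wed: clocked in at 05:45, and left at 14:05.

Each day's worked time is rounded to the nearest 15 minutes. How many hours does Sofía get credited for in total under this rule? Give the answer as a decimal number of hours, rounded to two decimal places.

Tue: 08:51–20:34 = 11 h 43 min → rounds to 11 h 45 min
Wed: 05:45–14:05 = 8 h 20 min → rounds to 8 h 15 min
Total credited: 20 h 0 min.

20.00 hours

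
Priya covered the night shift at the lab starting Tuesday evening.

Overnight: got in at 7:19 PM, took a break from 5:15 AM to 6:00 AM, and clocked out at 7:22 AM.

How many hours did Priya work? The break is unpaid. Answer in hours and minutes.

11 h 18 min

Overnight: 7:19 PM → midnight = 4 h 41 min; midnight → 7:22 AM = 7 h 22 min; span 12 h 3 min; less 45 min break → 11 h 18 min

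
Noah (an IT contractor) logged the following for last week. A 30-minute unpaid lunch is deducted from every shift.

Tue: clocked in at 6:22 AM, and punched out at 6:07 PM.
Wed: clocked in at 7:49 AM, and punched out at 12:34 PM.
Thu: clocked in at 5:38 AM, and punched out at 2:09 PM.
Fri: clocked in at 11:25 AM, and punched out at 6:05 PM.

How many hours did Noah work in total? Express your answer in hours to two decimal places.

29.68 hours

Tue: 6:22 AM–6:07 PM = 11 h 45 min; less 30 min break → 11 h 15 min
Wed: 7:49 AM–12:34 PM = 4 h 45 min; less 30 min break → 4 h 15 min
Thu: 5:38 AM–2:09 PM = 8 h 31 min; less 30 min break → 8 h 1 min
Fri: 11:25 AM–6:05 PM = 6 h 40 min; less 30 min break → 6 h 10 min
Total: 11 h 15 min + 4 h 15 min + 8 h 1 min + 6 h 10 min = 29 h 41 min.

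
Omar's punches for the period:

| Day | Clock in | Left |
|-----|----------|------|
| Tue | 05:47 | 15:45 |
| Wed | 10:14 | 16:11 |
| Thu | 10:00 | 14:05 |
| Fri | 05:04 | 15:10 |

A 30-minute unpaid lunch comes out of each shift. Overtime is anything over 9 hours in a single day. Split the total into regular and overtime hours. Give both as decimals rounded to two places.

Regular 27.03 hours, overtime 1.07 hours

Tue: 05:47–15:45 = 9 h 58 min; less 30 min break → 9 h 28 min
Wed: 10:14–16:11 = 5 h 57 min; less 30 min break → 5 h 27 min
Thu: 10:00–14:05 = 4 h 5 min; less 30 min break → 3 h 35 min
Fri: 05:04–15:10 = 10 h 6 min; less 30 min break → 9 h 36 min
Tue reg 9 h 0 min / OT 0 h 28 min; Wed reg 5 h 27 min / OT 0 h 0 min; Thu reg 3 h 35 min / OT 0 h 0 min; Fri reg 9 h 0 min / OT 0 h 36 min.
Totals: regular 27 h 2 min, overtime 1 h 4 min.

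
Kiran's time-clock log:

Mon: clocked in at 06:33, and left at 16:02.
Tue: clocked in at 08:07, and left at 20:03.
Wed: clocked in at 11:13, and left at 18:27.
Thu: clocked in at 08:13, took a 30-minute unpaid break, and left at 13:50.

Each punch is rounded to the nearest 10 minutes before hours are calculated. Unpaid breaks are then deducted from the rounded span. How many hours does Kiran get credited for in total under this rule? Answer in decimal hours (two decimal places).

33.83 hours

Mon: in 06:33→06:30, out 16:02→16:00; 9 h 30 min
Tue: in 08:07→08:10, out 20:03→20:00; 11 h 50 min
Wed: in 11:13→11:10, out 18:27→18:30; 7 h 20 min
Thu: in 08:13→08:10, out 13:50→13:50; 5 h 40 min − 30 min = 5 h 10 min
Total credited: 33 h 50 min.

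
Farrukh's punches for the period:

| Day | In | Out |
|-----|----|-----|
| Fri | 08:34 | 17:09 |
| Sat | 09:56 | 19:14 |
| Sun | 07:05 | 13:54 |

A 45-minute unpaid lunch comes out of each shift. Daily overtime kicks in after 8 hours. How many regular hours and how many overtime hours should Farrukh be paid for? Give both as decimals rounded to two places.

Fri: 08:34–17:09 = 8 h 35 min; less 45 min break → 7 h 50 min
Sat: 09:56–19:14 = 9 h 18 min; less 45 min break → 8 h 33 min
Sun: 07:05–13:54 = 6 h 49 min; less 45 min break → 6 h 4 min
Fri reg 7 h 50 min / OT 0 h 0 min; Sat reg 8 h 0 min / OT 0 h 33 min; Sun reg 6 h 4 min / OT 0 h 0 min.
Totals: regular 21 h 54 min, overtime 0 h 33 min.

Regular 21.90 hours, overtime 0.55 hours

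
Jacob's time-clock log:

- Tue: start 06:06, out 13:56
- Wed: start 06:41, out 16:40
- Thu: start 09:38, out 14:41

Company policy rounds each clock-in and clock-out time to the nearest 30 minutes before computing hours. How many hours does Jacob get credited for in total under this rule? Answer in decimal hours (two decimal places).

Tue: in 06:06→06:00, out 13:56→14:00; 8 h 0 min
Wed: in 06:41→06:30, out 16:40→16:30; 10 h 0 min
Thu: in 09:38→09:30, out 14:41→14:30; 5 h 0 min
Total credited: 23 h 0 min.

23.00 hours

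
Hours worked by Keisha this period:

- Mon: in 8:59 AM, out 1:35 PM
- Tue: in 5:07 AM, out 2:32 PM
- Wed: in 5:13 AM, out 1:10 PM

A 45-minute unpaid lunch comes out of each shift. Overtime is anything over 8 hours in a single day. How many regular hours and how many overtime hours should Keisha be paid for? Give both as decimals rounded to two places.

Mon: 8:59 AM–1:35 PM = 4 h 36 min; less 45 min break → 3 h 51 min
Tue: 5:07 AM–2:32 PM = 9 h 25 min; less 45 min break → 8 h 40 min
Wed: 5:13 AM–1:10 PM = 7 h 57 min; less 45 min break → 7 h 12 min
Mon reg 3 h 51 min / OT 0 h 0 min; Tue reg 8 h 0 min / OT 0 h 40 min; Wed reg 7 h 12 min / OT 0 h 0 min.
Totals: regular 19 h 3 min, overtime 0 h 40 min.

Regular 19.05 hours, overtime 0.67 hours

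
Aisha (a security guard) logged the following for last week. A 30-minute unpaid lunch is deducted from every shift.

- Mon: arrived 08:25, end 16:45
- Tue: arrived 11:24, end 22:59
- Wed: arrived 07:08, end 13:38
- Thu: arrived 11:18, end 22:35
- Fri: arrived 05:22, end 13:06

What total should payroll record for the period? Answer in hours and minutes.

Mon: 08:25–16:45 = 8 h 20 min; less 30 min break → 7 h 50 min
Tue: 11:24–22:59 = 11 h 35 min; less 30 min break → 11 h 5 min
Wed: 07:08–13:38 = 6 h 30 min; less 30 min break → 6 h 0 min
Thu: 11:18–22:35 = 11 h 17 min; less 30 min break → 10 h 47 min
Fri: 05:22–13:06 = 7 h 44 min; less 30 min break → 7 h 14 min
Total: 7 h 50 min + 11 h 5 min + 6 h 0 min + 10 h 47 min + 7 h 14 min = 42 h 56 min.

42 h 56 min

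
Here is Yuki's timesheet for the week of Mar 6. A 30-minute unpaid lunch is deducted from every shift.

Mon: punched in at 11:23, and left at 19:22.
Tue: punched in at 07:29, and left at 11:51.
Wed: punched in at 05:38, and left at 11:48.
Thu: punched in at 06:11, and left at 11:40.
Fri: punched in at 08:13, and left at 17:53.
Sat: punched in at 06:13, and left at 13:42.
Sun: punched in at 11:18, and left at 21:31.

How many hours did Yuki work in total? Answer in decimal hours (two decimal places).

Mon: 11:23–19:22 = 7 h 59 min; less 30 min break → 7 h 29 min
Tue: 07:29–11:51 = 4 h 22 min; less 30 min break → 3 h 52 min
Wed: 05:38–11:48 = 6 h 10 min; less 30 min break → 5 h 40 min
Thu: 06:11–11:40 = 5 h 29 min; less 30 min break → 4 h 59 min
Fri: 08:13–17:53 = 9 h 40 min; less 30 min break → 9 h 10 min
Sat: 06:13–13:42 = 7 h 29 min; less 30 min break → 6 h 59 min
Sun: 11:18–21:31 = 10 h 13 min; less 30 min break → 9 h 43 min
Total: 7 h 29 min + 3 h 52 min + 5 h 40 min + 4 h 59 min + 9 h 10 min + 6 h 59 min + 9 h 43 min = 47 h 52 min.

47.87 hours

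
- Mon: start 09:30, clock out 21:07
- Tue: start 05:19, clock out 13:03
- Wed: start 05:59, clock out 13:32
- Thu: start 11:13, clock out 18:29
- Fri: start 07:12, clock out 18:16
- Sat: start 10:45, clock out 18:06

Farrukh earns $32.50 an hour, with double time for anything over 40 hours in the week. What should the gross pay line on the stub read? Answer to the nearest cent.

Mon: 09:30–21:07 = 11 h 37 min
Tue: 05:19–13:03 = 7 h 44 min
Wed: 05:59–13:32 = 7 h 33 min
Thu: 11:13–18:29 = 7 h 16 min
Fri: 07:12–18:16 = 11 h 4 min
Sat: 10:45–18:06 = 7 h 21 min
Total worked: 52 h 35 min = 3155 min.
Regular 40 h 0 min = 2400 min at $32.50/h; overtime 12 h 35 min = 755 min at $65.00/h.
Pay = (2400 × $32.50 + 755 × $65.00) ÷ 60 = $2117.92.

$2117.92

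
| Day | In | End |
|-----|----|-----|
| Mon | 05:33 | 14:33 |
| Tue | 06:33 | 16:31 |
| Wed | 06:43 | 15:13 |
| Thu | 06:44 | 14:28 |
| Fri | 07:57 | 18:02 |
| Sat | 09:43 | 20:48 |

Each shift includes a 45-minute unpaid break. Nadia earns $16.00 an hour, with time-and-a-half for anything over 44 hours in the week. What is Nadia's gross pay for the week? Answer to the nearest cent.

Mon: 05:33–14:33 = 9 h 0 min; less 45 min break → 8 h 15 min
Tue: 06:33–16:31 = 9 h 58 min; less 45 min break → 9 h 13 min
Wed: 06:43–15:13 = 8 h 30 min; less 45 min break → 7 h 45 min
Thu: 06:44–14:28 = 7 h 44 min; less 45 min break → 6 h 59 min
Fri: 07:57–18:02 = 10 h 5 min; less 45 min break → 9 h 20 min
Sat: 09:43–20:48 = 11 h 5 min; less 45 min break → 10 h 20 min
Total worked: 51 h 52 min = 3112 min.
Regular 44 h 0 min = 2640 min at $16.00/h; overtime 7 h 52 min = 472 min at $24.00/h.
Pay = (2640 × $16.00 + 472 × $24.00) ÷ 60 = $892.80.

$892.80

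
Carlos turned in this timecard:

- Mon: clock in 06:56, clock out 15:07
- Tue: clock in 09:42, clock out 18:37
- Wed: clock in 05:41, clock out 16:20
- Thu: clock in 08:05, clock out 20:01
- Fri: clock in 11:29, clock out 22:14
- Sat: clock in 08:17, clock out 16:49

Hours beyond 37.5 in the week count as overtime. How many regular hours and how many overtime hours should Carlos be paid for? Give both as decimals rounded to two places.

Regular 37.50 hours, overtime 21.47 hours

Mon: 06:56–15:07 = 8 h 11 min
Tue: 09:42–18:37 = 8 h 55 min
Wed: 05:41–16:20 = 10 h 39 min
Thu: 08:05–20:01 = 11 h 56 min
Fri: 11:29–22:14 = 10 h 45 min
Sat: 08:17–16:49 = 8 h 32 min
Total worked: 58 h 58 min = 58.97 h.
Threshold 37.5 h → overtime 21 h 28 min, regular 37 h 30 min.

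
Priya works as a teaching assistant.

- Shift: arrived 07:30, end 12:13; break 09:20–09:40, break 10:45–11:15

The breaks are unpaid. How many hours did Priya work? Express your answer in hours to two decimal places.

3.88 hours

Shift: 07:30–12:13 = 4 h 43 min; less 50 min break → 3 h 53 min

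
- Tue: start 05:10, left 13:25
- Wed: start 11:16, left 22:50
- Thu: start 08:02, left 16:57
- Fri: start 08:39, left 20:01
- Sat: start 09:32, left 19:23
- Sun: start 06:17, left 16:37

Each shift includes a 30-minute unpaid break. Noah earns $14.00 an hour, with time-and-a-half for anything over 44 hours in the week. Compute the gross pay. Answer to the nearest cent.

$894.95

Tue: 05:10–13:25 = 8 h 15 min; less 30 min break → 7 h 45 min
Wed: 11:16–22:50 = 11 h 34 min; less 30 min break → 11 h 4 min
Thu: 08:02–16:57 = 8 h 55 min; less 30 min break → 8 h 25 min
Fri: 08:39–20:01 = 11 h 22 min; less 30 min break → 10 h 52 min
Sat: 09:32–19:23 = 9 h 51 min; less 30 min break → 9 h 21 min
Sun: 06:17–16:37 = 10 h 20 min; less 30 min break → 9 h 50 min
Total worked: 57 h 17 min = 3437 min.
Regular 44 h 0 min = 2640 min at $14.00/h; overtime 13 h 17 min = 797 min at $21.00/h.
Pay = (2640 × $14.00 + 797 × $21.00) ÷ 60 = $894.95.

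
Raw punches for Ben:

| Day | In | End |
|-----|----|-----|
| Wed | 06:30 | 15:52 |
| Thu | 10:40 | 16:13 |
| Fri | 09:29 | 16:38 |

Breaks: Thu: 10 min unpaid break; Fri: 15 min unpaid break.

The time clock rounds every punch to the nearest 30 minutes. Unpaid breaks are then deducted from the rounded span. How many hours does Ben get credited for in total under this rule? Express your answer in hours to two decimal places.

21.58 hours

Wed: in 06:30→06:30, out 15:52→16:00; 9 h 30 min
Thu: in 10:40→10:30, out 16:13→16:00; 5 h 30 min − 10 min = 5 h 20 min
Fri: in 09:29→09:30, out 16:38→16:30; 7 h 0 min − 15 min = 6 h 45 min
Total credited: 21 h 35 min.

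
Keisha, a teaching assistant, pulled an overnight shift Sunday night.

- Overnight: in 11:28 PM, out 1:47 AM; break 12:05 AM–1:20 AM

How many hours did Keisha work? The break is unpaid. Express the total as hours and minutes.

Overnight: 11:28 PM → midnight = 0 h 32 min; midnight → 1:47 AM = 1 h 47 min; span 2 h 19 min; less 75 min break → 1 h 4 min

1 h 4 min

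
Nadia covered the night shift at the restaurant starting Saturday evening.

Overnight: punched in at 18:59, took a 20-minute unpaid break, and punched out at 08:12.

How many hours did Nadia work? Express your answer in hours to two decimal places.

Overnight: 18:59 → midnight = 5 h 1 min; midnight → 08:12 = 8 h 12 min; span 13 h 13 min; less 20 min break → 12 h 53 min

12.88 hours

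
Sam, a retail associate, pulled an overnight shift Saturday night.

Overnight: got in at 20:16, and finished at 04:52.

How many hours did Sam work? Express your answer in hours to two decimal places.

8.60 hours

Overnight: 20:16 → midnight = 3 h 44 min; midnight → 04:52 = 4 h 52 min; span 8 h 36 min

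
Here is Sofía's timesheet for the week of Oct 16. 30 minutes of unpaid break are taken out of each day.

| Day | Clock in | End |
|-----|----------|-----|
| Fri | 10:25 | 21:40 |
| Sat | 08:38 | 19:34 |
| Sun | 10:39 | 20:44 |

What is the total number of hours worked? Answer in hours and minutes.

Fri: 10:25–21:40 = 11 h 15 min; less 30 min break → 10 h 45 min
Sat: 08:38–19:34 = 10 h 56 min; less 30 min break → 10 h 26 min
Sun: 10:39–20:44 = 10 h 5 min; less 30 min break → 9 h 35 min
Total: 10 h 45 min + 10 h 26 min + 9 h 35 min = 30 h 46 min.

30 h 46 min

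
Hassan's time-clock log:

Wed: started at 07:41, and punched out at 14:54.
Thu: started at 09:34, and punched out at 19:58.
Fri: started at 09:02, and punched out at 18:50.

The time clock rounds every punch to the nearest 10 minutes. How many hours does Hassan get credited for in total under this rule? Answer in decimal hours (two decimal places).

27.50 hours

Wed: in 07:41→07:40, out 14:54→14:50; 7 h 10 min
Thu: in 09:34→09:30, out 19:58→20:00; 10 h 30 min
Fri: in 09:02→09:00, out 18:50→18:50; 9 h 50 min
Total credited: 27 h 30 min.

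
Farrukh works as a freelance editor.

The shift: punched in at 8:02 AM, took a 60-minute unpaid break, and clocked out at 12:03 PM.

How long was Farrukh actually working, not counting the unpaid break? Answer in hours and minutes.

The shift: 8:02 AM–12:03 PM = 4 h 1 min; less 60 min break → 3 h 1 min

3 h 1 min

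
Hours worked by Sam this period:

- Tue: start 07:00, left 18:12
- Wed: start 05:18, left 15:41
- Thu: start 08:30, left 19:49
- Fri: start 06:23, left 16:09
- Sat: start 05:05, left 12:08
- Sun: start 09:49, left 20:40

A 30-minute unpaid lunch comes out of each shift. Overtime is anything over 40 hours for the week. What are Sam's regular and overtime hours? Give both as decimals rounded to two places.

Tue: 07:00–18:12 = 11 h 12 min; less 30 min break → 10 h 42 min
Wed: 05:18–15:41 = 10 h 23 min; less 30 min break → 9 h 53 min
Thu: 08:30–19:49 = 11 h 19 min; less 30 min break → 10 h 49 min
Fri: 06:23–16:09 = 9 h 46 min; less 30 min break → 9 h 16 min
Sat: 05:05–12:08 = 7 h 3 min; less 30 min break → 6 h 33 min
Sun: 09:49–20:40 = 10 h 51 min; less 30 min break → 10 h 21 min
Total worked: 57 h 34 min = 57.57 h.
Threshold 40 h → overtime 17 h 34 min, regular 40 h 0 min.

Regular 40.00 hours, overtime 17.57 hours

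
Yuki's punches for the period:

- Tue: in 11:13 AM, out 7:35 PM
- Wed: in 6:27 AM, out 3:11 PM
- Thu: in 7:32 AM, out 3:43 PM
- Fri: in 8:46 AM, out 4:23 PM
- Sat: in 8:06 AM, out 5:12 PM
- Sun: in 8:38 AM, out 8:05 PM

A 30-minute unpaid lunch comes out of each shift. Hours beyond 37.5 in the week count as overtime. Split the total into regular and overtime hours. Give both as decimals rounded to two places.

Regular 37.50 hours, overtime 12.95 hours

Tue: 11:13 AM–7:35 PM = 8 h 22 min; less 30 min break → 7 h 52 min
Wed: 6:27 AM–3:11 PM = 8 h 44 min; less 30 min break → 8 h 14 min
Thu: 7:32 AM–3:43 PM = 8 h 11 min; less 30 min break → 7 h 41 min
Fri: 8:46 AM–4:23 PM = 7 h 37 min; less 30 min break → 7 h 7 min
Sat: 8:06 AM–5:12 PM = 9 h 6 min; less 30 min break → 8 h 36 min
Sun: 8:38 AM–8:05 PM = 11 h 27 min; less 30 min break → 10 h 57 min
Total worked: 50 h 27 min = 50.45 h.
Threshold 37.5 h → overtime 12 h 57 min, regular 37 h 30 min.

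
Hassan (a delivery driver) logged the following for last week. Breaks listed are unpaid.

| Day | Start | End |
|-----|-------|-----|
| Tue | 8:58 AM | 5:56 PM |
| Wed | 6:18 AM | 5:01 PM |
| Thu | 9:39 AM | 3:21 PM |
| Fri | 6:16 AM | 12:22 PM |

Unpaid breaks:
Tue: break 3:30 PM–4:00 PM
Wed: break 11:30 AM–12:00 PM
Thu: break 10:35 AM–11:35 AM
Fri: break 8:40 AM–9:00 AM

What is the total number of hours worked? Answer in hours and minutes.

Tue: 8:58 AM–5:56 PM = 8 h 58 min; less 30 min break → 8 h 28 min
Wed: 6:18 AM–5:01 PM = 10 h 43 min; less 30 min break → 10 h 13 min
Thu: 9:39 AM–3:21 PM = 5 h 42 min; less 60 min break → 4 h 42 min
Fri: 6:16 AM–12:22 PM = 6 h 6 min; less 20 min break → 5 h 46 min
Total: 8 h 28 min + 10 h 13 min + 4 h 42 min + 5 h 46 min = 29 h 9 min.

29 h 9 min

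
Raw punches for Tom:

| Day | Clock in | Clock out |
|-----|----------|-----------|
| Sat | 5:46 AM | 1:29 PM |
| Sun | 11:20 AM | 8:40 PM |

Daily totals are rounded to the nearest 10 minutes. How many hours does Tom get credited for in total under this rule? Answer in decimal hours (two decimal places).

Sat: 5:46 AM–1:29 PM = 7 h 43 min → rounds to 7 h 40 min
Sun: 11:20 AM–8:40 PM = 9 h 20 min → rounds to 9 h 20 min
Total credited: 17 h 0 min.

17.00 hours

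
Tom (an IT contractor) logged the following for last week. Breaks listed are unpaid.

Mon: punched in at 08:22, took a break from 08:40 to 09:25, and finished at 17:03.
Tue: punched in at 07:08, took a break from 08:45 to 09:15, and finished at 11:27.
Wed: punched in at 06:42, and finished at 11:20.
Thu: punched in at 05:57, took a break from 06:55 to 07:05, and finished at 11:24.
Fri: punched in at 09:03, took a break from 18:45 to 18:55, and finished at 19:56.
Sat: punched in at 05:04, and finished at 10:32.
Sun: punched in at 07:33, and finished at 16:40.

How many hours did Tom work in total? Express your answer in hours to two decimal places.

Mon: 08:22–17:03 = 8 h 41 min; less 45 min break → 7 h 56 min
Tue: 07:08–11:27 = 4 h 19 min; less 30 min break → 3 h 49 min
Wed: 06:42–11:20 = 4 h 38 min
Thu: 05:57–11:24 = 5 h 27 min; less 10 min break → 5 h 17 min
Fri: 09:03–19:56 = 10 h 53 min; less 10 min break → 10 h 43 min
Sat: 05:04–10:32 = 5 h 28 min
Sun: 07:33–16:40 = 9 h 7 min
Total: 7 h 56 min + 3 h 49 min + 4 h 38 min + 5 h 17 min + 10 h 43 min + 5 h 28 min + 9 h 7 min = 46 h 58 min.

46.97 hours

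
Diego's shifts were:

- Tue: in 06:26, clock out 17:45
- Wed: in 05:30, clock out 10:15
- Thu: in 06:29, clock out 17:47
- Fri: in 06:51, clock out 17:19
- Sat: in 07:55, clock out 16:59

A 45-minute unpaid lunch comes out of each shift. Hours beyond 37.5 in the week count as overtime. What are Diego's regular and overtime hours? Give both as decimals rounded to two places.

Regular 37.50 hours, overtime 5.65 hours

Tue: 06:26–17:45 = 11 h 19 min; less 45 min break → 10 h 34 min
Wed: 05:30–10:15 = 4 h 45 min; less 45 min break → 4 h 0 min
Thu: 06:29–17:47 = 11 h 18 min; less 45 min break → 10 h 33 min
Fri: 06:51–17:19 = 10 h 28 min; less 45 min break → 9 h 43 min
Sat: 07:55–16:59 = 9 h 4 min; less 45 min break → 8 h 19 min
Total worked: 43 h 9 min = 43.15 h.
Threshold 37.5 h → overtime 5 h 39 min, regular 37 h 30 min.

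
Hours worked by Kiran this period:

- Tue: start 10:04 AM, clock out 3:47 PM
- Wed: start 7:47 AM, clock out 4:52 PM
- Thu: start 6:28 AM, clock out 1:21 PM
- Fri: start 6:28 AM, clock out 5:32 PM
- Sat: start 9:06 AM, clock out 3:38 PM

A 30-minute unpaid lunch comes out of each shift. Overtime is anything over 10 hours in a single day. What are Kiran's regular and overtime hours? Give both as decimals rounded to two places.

Regular 36.22 hours, overtime 0.57 hours

Tue: 10:04 AM–3:47 PM = 5 h 43 min; less 30 min break → 5 h 13 min
Wed: 7:47 AM–4:52 PM = 9 h 5 min; less 30 min break → 8 h 35 min
Thu: 6:28 AM–1:21 PM = 6 h 53 min; less 30 min break → 6 h 23 min
Fri: 6:28 AM–5:32 PM = 11 h 4 min; less 30 min break → 10 h 34 min
Sat: 9:06 AM–3:38 PM = 6 h 32 min; less 30 min break → 6 h 2 min
Tue reg 5 h 13 min / OT 0 h 0 min; Wed reg 8 h 35 min / OT 0 h 0 min; Thu reg 6 h 23 min / OT 0 h 0 min; Fri reg 10 h 0 min / OT 0 h 34 min; Sat reg 6 h 2 min / OT 0 h 0 min.
Totals: regular 36 h 13 min, overtime 0 h 34 min.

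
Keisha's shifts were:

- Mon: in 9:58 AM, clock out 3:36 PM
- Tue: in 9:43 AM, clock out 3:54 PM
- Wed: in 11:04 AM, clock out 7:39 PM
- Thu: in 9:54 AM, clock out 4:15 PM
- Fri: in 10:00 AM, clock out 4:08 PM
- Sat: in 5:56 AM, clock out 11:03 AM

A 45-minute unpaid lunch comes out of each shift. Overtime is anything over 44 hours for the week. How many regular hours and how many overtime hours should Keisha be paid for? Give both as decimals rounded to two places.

Regular 33.50 hours, overtime 0.00 hours

Mon: 9:58 AM–3:36 PM = 5 h 38 min; less 45 min break → 4 h 53 min
Tue: 9:43 AM–3:54 PM = 6 h 11 min; less 45 min break → 5 h 26 min
Wed: 11:04 AM–7:39 PM = 8 h 35 min; less 45 min break → 7 h 50 min
Thu: 9:54 AM–4:15 PM = 6 h 21 min; less 45 min break → 5 h 36 min
Fri: 10:00 AM–4:08 PM = 6 h 8 min; less 45 min break → 5 h 23 min
Sat: 5:56 AM–11:03 AM = 5 h 7 min; less 45 min break → 4 h 22 min
Total worked: 33 h 30 min = 33.50 h.
Threshold 44 h → overtime 0 h 0 min, regular 33 h 30 min.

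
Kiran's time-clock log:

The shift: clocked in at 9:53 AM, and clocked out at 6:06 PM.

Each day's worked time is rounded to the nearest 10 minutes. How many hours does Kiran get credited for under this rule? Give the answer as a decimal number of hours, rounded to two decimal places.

8.17 hours

The shift: 9:53 AM–6:06 PM = 8 h 13 min → rounds to 8 h 10 min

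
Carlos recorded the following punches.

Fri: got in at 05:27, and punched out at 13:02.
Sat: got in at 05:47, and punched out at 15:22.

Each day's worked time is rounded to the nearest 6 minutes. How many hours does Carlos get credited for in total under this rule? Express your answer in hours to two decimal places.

17.20 hours

Fri: 05:27–13:02 = 7 h 35 min → rounds to 7 h 36 min
Sat: 05:47–15:22 = 9 h 35 min → rounds to 9 h 36 min
Total credited: 17 h 12 min.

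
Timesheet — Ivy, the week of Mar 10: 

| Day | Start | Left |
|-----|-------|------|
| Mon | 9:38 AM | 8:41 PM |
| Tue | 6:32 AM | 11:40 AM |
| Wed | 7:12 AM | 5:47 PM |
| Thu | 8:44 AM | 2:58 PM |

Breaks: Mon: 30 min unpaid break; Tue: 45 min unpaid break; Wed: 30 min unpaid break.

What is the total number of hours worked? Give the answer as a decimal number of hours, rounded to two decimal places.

Mon: 9:38 AM–8:41 PM = 11 h 3 min; less 30 min break → 10 h 33 min
Tue: 6:32 AM–11:40 AM = 5 h 8 min; less 45 min break → 4 h 23 min
Wed: 7:12 AM–5:47 PM = 10 h 35 min; less 30 min break → 10 h 5 min
Thu: 8:44 AM–2:58 PM = 6 h 14 min
Total: 10 h 33 min + 4 h 23 min + 10 h 5 min + 6 h 14 min = 31 h 15 min.

31.25 hours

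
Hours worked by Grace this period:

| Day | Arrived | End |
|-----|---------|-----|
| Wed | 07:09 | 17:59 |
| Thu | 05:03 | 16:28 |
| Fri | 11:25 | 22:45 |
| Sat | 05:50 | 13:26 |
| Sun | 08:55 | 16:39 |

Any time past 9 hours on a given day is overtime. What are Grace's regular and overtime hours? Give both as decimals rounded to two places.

Wed: 07:09–17:59 = 10 h 50 min
Thu: 05:03–16:28 = 11 h 25 min
Fri: 11:25–22:45 = 11 h 20 min
Sat: 05:50–13:26 = 7 h 36 min
Sun: 08:55–16:39 = 7 h 44 min
Wed reg 9 h 0 min / OT 1 h 50 min; Thu reg 9 h 0 min / OT 2 h 25 min; Fri reg 9 h 0 min / OT 2 h 20 min; Sat reg 7 h 36 min / OT 0 h 0 min; Sun reg 7 h 44 min / OT 0 h 0 min.
Totals: regular 42 h 20 min, overtime 6 h 35 min.

Regular 42.33 hours, overtime 6.58 hours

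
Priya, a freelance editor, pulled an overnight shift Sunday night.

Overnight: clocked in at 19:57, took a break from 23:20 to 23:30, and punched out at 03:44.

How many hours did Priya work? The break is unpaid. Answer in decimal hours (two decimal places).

Overnight: 19:57 → midnight = 4 h 3 min; midnight → 03:44 = 3 h 44 min; span 7 h 47 min; less 10 min break → 7 h 37 min

7.62 hours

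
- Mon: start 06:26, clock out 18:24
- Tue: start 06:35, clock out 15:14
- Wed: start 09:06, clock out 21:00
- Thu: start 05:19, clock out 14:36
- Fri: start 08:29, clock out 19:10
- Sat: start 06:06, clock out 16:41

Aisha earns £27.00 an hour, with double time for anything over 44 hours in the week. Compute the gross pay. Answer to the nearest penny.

£2217.60

Mon: 06:26–18:24 = 11 h 58 min
Tue: 06:35–15:14 = 8 h 39 min
Wed: 09:06–21:00 = 11 h 54 min
Thu: 05:19–14:36 = 9 h 17 min
Fri: 08:29–19:10 = 10 h 41 min
Sat: 06:06–16:41 = 10 h 35 min
Total worked: 63 h 4 min = 3784 min.
Regular 44 h 0 min = 2640 min at £27.00/h; overtime 19 h 4 min = 1144 min at £54.00/h.
Pay = (2640 × £27.00 + 1144 × £54.00) ÷ 60 = £2217.60.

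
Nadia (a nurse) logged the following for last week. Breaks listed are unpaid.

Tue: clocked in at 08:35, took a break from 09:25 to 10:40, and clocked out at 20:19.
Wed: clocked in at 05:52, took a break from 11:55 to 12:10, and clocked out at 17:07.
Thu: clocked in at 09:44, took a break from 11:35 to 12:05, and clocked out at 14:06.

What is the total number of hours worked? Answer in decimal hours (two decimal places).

25.35 hours

Tue: 08:35–20:19 = 11 h 44 min; less 75 min break → 10 h 29 min
Wed: 05:52–17:07 = 11 h 15 min; less 15 min break → 11 h 0 min
Thu: 09:44–14:06 = 4 h 22 min; less 30 min break → 3 h 52 min
Total: 10 h 29 min + 11 h 0 min + 3 h 52 min = 25 h 21 min.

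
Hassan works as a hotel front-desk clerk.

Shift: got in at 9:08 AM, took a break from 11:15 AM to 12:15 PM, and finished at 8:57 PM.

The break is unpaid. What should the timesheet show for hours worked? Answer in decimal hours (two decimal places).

10.82 hours

Shift: 9:08 AM–8:57 PM = 11 h 49 min; less 60 min break → 10 h 49 min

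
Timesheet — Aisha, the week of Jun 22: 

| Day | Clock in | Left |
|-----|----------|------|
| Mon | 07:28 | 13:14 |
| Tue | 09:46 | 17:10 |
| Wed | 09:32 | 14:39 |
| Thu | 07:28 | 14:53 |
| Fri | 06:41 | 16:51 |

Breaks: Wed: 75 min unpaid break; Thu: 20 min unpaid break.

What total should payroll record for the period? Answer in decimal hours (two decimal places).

34.28 hours

Mon: 07:28–13:14 = 5 h 46 min
Tue: 09:46–17:10 = 7 h 24 min
Wed: 09:32–14:39 = 5 h 7 min; less 75 min break → 3 h 52 min
Thu: 07:28–14:53 = 7 h 25 min; less 20 min break → 7 h 5 min
Fri: 06:41–16:51 = 10 h 10 min
Total: 5 h 46 min + 7 h 24 min + 3 h 52 min + 7 h 5 min + 10 h 10 min = 34 h 17 min.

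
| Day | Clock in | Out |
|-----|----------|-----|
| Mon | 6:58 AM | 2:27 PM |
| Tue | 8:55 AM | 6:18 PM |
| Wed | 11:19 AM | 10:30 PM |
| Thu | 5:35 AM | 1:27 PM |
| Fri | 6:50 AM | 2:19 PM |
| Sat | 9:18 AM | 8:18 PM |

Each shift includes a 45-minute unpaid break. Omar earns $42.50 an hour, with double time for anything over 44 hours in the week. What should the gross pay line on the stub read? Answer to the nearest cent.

Mon: 6:58 AM–2:27 PM = 7 h 29 min; less 45 min break → 6 h 44 min
Tue: 8:55 AM–6:18 PM = 9 h 23 min; less 45 min break → 8 h 38 min
Wed: 11:19 AM–10:30 PM = 11 h 11 min; less 45 min break → 10 h 26 min
Thu: 5:35 AM–1:27 PM = 7 h 52 min; less 45 min break → 7 h 7 min
Fri: 6:50 AM–2:19 PM = 7 h 29 min; less 45 min break → 6 h 44 min
Sat: 9:18 AM–8:18 PM = 11 h 0 min; less 45 min break → 10 h 15 min
Total worked: 49 h 54 min = 2994 min.
Regular 44 h 0 min = 2640 min at $42.50/h; overtime 5 h 54 min = 354 min at $85.00/h.
Pay = (2640 × $42.50 + 354 × $85.00) ÷ 60 = $2371.50.

$2371.50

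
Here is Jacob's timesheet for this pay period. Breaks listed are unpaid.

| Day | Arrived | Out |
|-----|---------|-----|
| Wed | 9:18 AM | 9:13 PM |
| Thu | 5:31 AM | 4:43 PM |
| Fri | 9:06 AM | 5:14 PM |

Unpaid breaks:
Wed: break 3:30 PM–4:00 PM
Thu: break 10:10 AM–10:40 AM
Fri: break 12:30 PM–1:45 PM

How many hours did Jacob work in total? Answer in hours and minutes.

29 h 0 min

Wed: 9:18 AM–9:13 PM = 11 h 55 min; less 30 min break → 11 h 25 min
Thu: 5:31 AM–4:43 PM = 11 h 12 min; less 30 min break → 10 h 42 min
Fri: 9:06 AM–5:14 PM = 8 h 8 min; less 75 min break → 6 h 53 min
Total: 11 h 25 min + 10 h 42 min + 6 h 53 min = 29 h 0 min.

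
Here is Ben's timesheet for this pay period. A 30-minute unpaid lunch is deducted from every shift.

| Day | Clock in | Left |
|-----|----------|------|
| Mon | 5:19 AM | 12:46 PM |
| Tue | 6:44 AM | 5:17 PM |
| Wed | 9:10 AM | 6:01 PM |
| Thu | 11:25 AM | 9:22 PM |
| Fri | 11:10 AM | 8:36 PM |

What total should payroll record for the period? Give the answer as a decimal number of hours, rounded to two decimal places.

43.73 hours

Mon: 5:19 AM–12:46 PM = 7 h 27 min; less 30 min break → 6 h 57 min
Tue: 6:44 AM–5:17 PM = 10 h 33 min; less 30 min break → 10 h 3 min
Wed: 9:10 AM–6:01 PM = 8 h 51 min; less 30 min break → 8 h 21 min
Thu: 11:25 AM–9:22 PM = 9 h 57 min; less 30 min break → 9 h 27 min
Fri: 11:10 AM–8:36 PM = 9 h 26 min; less 30 min break → 8 h 56 min
Total: 6 h 57 min + 10 h 3 min + 8 h 21 min + 9 h 27 min + 8 h 56 min = 43 h 44 min.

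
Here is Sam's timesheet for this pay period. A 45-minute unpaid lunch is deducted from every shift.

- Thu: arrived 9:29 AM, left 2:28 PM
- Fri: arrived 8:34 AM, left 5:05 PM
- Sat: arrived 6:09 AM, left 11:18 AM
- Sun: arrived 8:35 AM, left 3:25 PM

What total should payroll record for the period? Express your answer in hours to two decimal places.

22.48 hours

Thu: 9:29 AM–2:28 PM = 4 h 59 min; less 45 min break → 4 h 14 min
Fri: 8:34 AM–5:05 PM = 8 h 31 min; less 45 min break → 7 h 46 min
Sat: 6:09 AM–11:18 AM = 5 h 9 min; less 45 min break → 4 h 24 min
Sun: 8:35 AM–3:25 PM = 6 h 50 min; less 45 min break → 6 h 5 min
Total: 4 h 14 min + 7 h 46 min + 4 h 24 min + 6 h 5 min = 22 h 29 min.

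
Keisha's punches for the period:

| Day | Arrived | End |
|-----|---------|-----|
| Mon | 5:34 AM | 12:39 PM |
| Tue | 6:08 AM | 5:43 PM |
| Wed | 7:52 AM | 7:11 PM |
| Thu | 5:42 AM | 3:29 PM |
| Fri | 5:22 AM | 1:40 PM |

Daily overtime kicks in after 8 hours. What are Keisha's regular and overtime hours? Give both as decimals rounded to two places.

Regular 39.08 hours, overtime 8.98 hours

Mon: 5:34 AM–12:39 PM = 7 h 5 min
Tue: 6:08 AM–5:43 PM = 11 h 35 min
Wed: 7:52 AM–7:11 PM = 11 h 19 min
Thu: 5:42 AM–3:29 PM = 9 h 47 min
Fri: 5:22 AM–1:40 PM = 8 h 18 min
Mon reg 7 h 5 min / OT 0 h 0 min; Tue reg 8 h 0 min / OT 3 h 35 min; Wed reg 8 h 0 min / OT 3 h 19 min; Thu reg 8 h 0 min / OT 1 h 47 min; Fri reg 8 h 0 min / OT 0 h 18 min.
Totals: regular 39 h 5 min, overtime 8 h 59 min.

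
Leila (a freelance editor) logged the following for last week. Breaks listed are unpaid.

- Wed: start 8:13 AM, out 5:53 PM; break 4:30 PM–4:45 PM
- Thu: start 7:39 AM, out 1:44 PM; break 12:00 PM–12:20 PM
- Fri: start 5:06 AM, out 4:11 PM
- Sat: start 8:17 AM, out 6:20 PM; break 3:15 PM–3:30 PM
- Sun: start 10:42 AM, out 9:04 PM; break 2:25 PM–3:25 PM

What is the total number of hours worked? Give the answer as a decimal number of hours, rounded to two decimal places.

45.42 hours

Wed: 8:13 AM–5:53 PM = 9 h 40 min; less 15 min break → 9 h 25 min
Thu: 7:39 AM–1:44 PM = 6 h 5 min; less 20 min break → 5 h 45 min
Fri: 5:06 AM–4:11 PM = 11 h 5 min
Sat: 8:17 AM–6:20 PM = 10 h 3 min; less 15 min break → 9 h 48 min
Sun: 10:42 AM–9:04 PM = 10 h 22 min; less 60 min break → 9 h 22 min
Total: 9 h 25 min + 5 h 45 min + 11 h 5 min + 9 h 48 min + 9 h 22 min = 45 h 25 min.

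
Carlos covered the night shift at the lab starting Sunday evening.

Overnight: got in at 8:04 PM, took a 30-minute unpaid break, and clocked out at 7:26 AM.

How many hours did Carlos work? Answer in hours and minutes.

10 h 52 min

Overnight: 8:04 PM → midnight = 3 h 56 min; midnight → 7:26 AM = 7 h 26 min; span 11 h 22 min; less 30 min break → 10 h 52 min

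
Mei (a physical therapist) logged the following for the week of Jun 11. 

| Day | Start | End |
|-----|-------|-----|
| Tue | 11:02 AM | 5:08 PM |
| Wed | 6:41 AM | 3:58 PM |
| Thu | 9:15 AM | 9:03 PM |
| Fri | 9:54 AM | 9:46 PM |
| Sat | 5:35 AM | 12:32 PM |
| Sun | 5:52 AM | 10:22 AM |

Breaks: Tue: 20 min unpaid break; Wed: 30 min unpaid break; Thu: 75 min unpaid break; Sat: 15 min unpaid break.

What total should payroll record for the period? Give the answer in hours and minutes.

48 h 10 min

Tue: 11:02 AM–5:08 PM = 6 h 6 min; less 20 min break → 5 h 46 min
Wed: 6:41 AM–3:58 PM = 9 h 17 min; less 30 min break → 8 h 47 min
Thu: 9:15 AM–9:03 PM = 11 h 48 min; less 75 min break → 10 h 33 min
Fri: 9:54 AM–9:46 PM = 11 h 52 min
Sat: 5:35 AM–12:32 PM = 6 h 57 min; less 15 min break → 6 h 42 min
Sun: 5:52 AM–10:22 AM = 4 h 30 min
Total: 5 h 46 min + 8 h 47 min + 10 h 33 min + 11 h 52 min + 6 h 42 min + 4 h 30 min = 48 h 10 min.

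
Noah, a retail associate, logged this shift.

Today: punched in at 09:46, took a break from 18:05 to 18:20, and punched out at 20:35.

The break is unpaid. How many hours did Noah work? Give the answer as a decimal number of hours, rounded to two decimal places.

10.57 hours

Today: 09:46–20:35 = 10 h 49 min; less 15 min break → 10 h 34 min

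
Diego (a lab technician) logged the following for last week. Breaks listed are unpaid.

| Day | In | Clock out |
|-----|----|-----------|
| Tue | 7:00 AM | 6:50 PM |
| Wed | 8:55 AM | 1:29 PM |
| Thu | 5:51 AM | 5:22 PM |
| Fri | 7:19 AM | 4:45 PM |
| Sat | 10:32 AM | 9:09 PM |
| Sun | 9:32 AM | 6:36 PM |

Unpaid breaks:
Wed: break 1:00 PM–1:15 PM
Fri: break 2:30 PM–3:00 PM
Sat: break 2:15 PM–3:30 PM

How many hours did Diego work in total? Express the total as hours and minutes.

55 h 2 min

Tue: 7:00 AM–6:50 PM = 11 h 50 min
Wed: 8:55 AM–1:29 PM = 4 h 34 min; less 15 min break → 4 h 19 min
Thu: 5:51 AM–5:22 PM = 11 h 31 min
Fri: 7:19 AM–4:45 PM = 9 h 26 min; less 30 min break → 8 h 56 min
Sat: 10:32 AM–9:09 PM = 10 h 37 min; less 75 min break → 9 h 22 min
Sun: 9:32 AM–6:36 PM = 9 h 4 min
Total: 11 h 50 min + 4 h 19 min + 11 h 31 min + 8 h 56 min + 9 h 22 min + 9 h 4 min = 55 h 2 min.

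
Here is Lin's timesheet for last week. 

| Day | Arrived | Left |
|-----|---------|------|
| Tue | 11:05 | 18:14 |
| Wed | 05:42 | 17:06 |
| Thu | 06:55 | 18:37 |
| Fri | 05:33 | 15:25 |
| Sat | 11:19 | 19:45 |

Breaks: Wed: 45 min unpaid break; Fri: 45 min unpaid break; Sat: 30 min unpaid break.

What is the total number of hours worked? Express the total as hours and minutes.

46 h 33 min

Tue: 11:05–18:14 = 7 h 9 min
Wed: 05:42–17:06 = 11 h 24 min; less 45 min break → 10 h 39 min
Thu: 06:55–18:37 = 11 h 42 min
Fri: 05:33–15:25 = 9 h 52 min; less 45 min break → 9 h 7 min
Sat: 11:19–19:45 = 8 h 26 min; less 30 min break → 7 h 56 min
Total: 7 h 9 min + 10 h 39 min + 11 h 42 min + 9 h 7 min + 7 h 56 min = 46 h 33 min.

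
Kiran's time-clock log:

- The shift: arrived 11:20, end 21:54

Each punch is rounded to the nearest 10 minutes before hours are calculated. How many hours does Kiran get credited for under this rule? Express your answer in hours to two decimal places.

The shift: in 11:20→11:20, out 21:54→21:50; 10 h 30 min

10.50 hours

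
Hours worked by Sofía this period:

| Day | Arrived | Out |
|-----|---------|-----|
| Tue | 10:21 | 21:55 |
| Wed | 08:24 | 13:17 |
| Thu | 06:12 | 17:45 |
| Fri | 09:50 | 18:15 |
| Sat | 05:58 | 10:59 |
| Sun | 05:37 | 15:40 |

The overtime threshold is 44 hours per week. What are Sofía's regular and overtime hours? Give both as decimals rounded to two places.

Regular 44.00 hours, overtime 7.48 hours

Tue: 10:21–21:55 = 11 h 34 min
Wed: 08:24–13:17 = 4 h 53 min
Thu: 06:12–17:45 = 11 h 33 min
Fri: 09:50–18:15 = 8 h 25 min
Sat: 05:58–10:59 = 5 h 1 min
Sun: 05:37–15:40 = 10 h 3 min
Total worked: 51 h 29 min = 51.48 h.
Threshold 44 h → overtime 7 h 29 min, regular 44 h 0 min.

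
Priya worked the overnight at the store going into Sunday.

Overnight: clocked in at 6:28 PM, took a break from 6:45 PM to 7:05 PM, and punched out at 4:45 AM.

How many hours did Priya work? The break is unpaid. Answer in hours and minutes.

Overnight: 6:28 PM → midnight = 5 h 32 min; midnight → 4:45 AM = 4 h 45 min; span 10 h 17 min; less 20 min break → 9 h 57 min

9 h 57 min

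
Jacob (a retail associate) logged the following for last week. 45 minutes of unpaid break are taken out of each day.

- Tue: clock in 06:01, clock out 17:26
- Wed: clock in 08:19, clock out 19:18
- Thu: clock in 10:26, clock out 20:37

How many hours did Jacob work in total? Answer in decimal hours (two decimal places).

Tue: 06:01–17:26 = 11 h 25 min; less 45 min break → 10 h 40 min
Wed: 08:19–19:18 = 10 h 59 min; less 45 min break → 10 h 14 min
Thu: 10:26–20:37 = 10 h 11 min; less 45 min break → 9 h 26 min
Total: 10 h 40 min + 10 h 14 min + 9 h 26 min = 30 h 20 min.

30.33 hours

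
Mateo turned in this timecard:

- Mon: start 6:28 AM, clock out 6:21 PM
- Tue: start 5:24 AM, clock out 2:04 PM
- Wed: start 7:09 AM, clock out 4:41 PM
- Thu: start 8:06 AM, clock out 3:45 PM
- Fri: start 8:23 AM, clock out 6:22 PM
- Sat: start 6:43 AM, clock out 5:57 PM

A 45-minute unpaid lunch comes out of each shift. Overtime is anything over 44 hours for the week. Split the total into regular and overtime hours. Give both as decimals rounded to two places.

Regular 44.00 hours, overtime 10.45 hours

Mon: 6:28 AM–6:21 PM = 11 h 53 min; less 45 min break → 11 h 8 min
Tue: 5:24 AM–2:04 PM = 8 h 40 min; less 45 min break → 7 h 55 min
Wed: 7:09 AM–4:41 PM = 9 h 32 min; less 45 min break → 8 h 47 min
Thu: 8:06 AM–3:45 PM = 7 h 39 min; less 45 min break → 6 h 54 min
Fri: 8:23 AM–6:22 PM = 9 h 59 min; less 45 min break → 9 h 14 min
Sat: 6:43 AM–5:57 PM = 11 h 14 min; less 45 min break → 10 h 29 min
Total worked: 54 h 27 min = 54.45 h.
Threshold 44 h → overtime 10 h 27 min, regular 44 h 0 min.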